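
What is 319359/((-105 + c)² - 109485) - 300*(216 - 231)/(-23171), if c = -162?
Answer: -2523916463/295013172 ≈ -8.5553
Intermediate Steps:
319359/((-105 + c)² - 109485) - 300*(216 - 231)/(-23171) = 319359/((-105 - 162)² - 109485) - 300*(216 - 231)/(-23171) = 319359/((-267)² - 109485) - 300*(-15)*(-1/23171) = 319359/(71289 - 109485) + 4500*(-1/23171) = 319359/(-38196) - 4500/23171 = 319359*(-1/38196) - 4500/23171 = -106453/12732 - 4500/23171 = -2523916463/295013172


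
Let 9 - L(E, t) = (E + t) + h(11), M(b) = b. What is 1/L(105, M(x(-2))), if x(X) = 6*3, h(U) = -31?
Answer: -1/83 ≈ -0.012048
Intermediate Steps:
x(X) = 18
L(E, t) = 40 - E - t (L(E, t) = 9 - ((E + t) - 31) = 9 - (-31 + E + t) = 9 + (31 - E - t) = 40 - E - t)
1/L(105, M(x(-2))) = 1/(40 - 1*105 - 1*18) = 1/(40 - 105 - 18) = 1/(-83) = -1/83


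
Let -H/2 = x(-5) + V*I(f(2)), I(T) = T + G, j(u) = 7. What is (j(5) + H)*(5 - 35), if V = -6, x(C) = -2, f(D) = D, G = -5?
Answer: 750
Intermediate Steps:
I(T) = -5 + T (I(T) = T - 5 = -5 + T)
H = -32 (H = -2*(-2 - 6*(-5 + 2)) = -2*(-2 - 6*(-3)) = -2*(-2 + 18) = -2*16 = -32)
(j(5) + H)*(5 - 35) = (7 - 32)*(5 - 35) = -25*(-30) = 750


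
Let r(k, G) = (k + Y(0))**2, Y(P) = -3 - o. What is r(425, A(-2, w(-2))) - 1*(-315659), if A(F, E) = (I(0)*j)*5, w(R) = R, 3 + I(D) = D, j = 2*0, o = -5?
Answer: 497988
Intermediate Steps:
j = 0
I(D) = -3 + D
Y(P) = 2 (Y(P) = -3 - 1*(-5) = -3 + 5 = 2)
A(F, E) = 0 (A(F, E) = ((-3 + 0)*0)*5 = -3*0*5 = 0*5 = 0)
r(k, G) = (2 + k)**2 (r(k, G) = (k + 2)**2 = (2 + k)**2)
r(425, A(-2, w(-2))) - 1*(-315659) = (2 + 425)**2 - 1*(-315659) = 427**2 + 315659 = 182329 + 315659 = 497988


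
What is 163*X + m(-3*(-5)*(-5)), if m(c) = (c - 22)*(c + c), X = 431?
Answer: 84803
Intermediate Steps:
m(c) = 2*c*(-22 + c) (m(c) = (-22 + c)*(2*c) = 2*c*(-22 + c))
163*X + m(-3*(-5)*(-5)) = 163*431 + 2*(-3*(-5)*(-5))*(-22 - 3*(-5)*(-5)) = 70253 + 2*(15*(-5))*(-22 + 15*(-5)) = 70253 + 2*(-75)*(-22 - 75) = 70253 + 2*(-75)*(-97) = 70253 + 14550 = 84803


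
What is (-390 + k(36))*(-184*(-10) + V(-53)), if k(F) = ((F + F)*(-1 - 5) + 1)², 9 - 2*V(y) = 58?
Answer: 673082101/2 ≈ 3.3654e+8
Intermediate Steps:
V(y) = -49/2 (V(y) = 9/2 - ½*58 = 9/2 - 29 = -49/2)
k(F) = (1 - 12*F)² (k(F) = ((2*F)*(-6) + 1)² = (-12*F + 1)² = (1 - 12*F)²)
(-390 + k(36))*(-184*(-10) + V(-53)) = (-390 + (-1 + 12*36)²)*(-184*(-10) - 49/2) = (-390 + (-1 + 432)²)*(1840 - 49/2) = (-390 + 431²)*(3631/2) = (-390 + 185761)*(3631/2) = 185371*(3631/2) = 673082101/2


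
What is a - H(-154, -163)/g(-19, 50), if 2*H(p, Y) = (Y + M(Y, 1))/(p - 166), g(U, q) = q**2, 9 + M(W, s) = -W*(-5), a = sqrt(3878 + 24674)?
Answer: -987/1600000 + 2*sqrt(7138) ≈ 168.97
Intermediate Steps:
a = 2*sqrt(7138) (a = sqrt(28552) = 2*sqrt(7138) ≈ 168.97)
M(W, s) = -9 + 5*W (M(W, s) = -9 - W*(-5) = -9 + 5*W)
H(p, Y) = (-9 + 6*Y)/(2*(-166 + p)) (H(p, Y) = ((Y + (-9 + 5*Y))/(p - 166))/2 = ((-9 + 6*Y)/(-166 + p))/2 = (-9 + 6*Y)/(2*(-166 + p)))
a - H(-154, -163)/g(-19, 50) = 2*sqrt(7138) - 3*(-3 + 2*(-163))/(2*(-166 - 154))/(50**2) = 2*sqrt(7138) - (3/2)*(-3 - 326)/(-320)/2500 = 2*sqrt(7138) - (3/2)*(-1/320)*(-329)/2500 = 2*sqrt(7138) - 987/(640*2500) = 2*sqrt(7138) - 1*987/1600000 = 2*sqrt(7138) - 987/1600000 = -987/1600000 + 2*sqrt(7138)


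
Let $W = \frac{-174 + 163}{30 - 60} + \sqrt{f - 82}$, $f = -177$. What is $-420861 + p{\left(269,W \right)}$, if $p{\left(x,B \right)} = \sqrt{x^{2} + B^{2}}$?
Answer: $-420861 + \frac{\sqrt{64891921 + 660 i \sqrt{259}}}{30} \approx -4.2059 \cdot 10^{5} + 0.021976 i$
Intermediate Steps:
$W = \frac{11}{30} + i \sqrt{259}$ ($W = \frac{-174 + 163}{30 - 60} + \sqrt{-177 - 82} = - \frac{11}{-30} + \sqrt{-259} = \left(-11\right) \left(- \frac{1}{30}\right) + i \sqrt{259} = \frac{11}{30} + i \sqrt{259} \approx 0.36667 + 16.093 i$)
$p{\left(x,B \right)} = \sqrt{B^{2} + x^{2}}$
$-420861 + p{\left(269,W \right)} = -420861 + \sqrt{\left(\frac{11}{30} + i \sqrt{259}\right)^{2} + 269^{2}} = -420861 + \sqrt{\left(\frac{11}{30} + i \sqrt{259}\right)^{2} + 72361} = -420861 + \sqrt{72361 + \left(\frac{11}{30} + i \sqrt{259}\right)^{2}}$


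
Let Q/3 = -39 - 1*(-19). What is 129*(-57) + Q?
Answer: -7413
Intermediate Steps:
Q = -60 (Q = 3*(-39 - 1*(-19)) = 3*(-39 + 19) = 3*(-20) = -60)
129*(-57) + Q = 129*(-57) - 60 = -7353 - 60 = -7413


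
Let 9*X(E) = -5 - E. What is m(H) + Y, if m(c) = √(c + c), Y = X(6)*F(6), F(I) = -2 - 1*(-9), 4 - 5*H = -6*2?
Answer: -77/9 + 4*√10/5 ≈ -6.0257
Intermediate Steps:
H = 16/5 (H = ⅘ - (-6)*2/5 = ⅘ - ⅕*(-12) = ⅘ + 12/5 = 16/5 ≈ 3.2000)
X(E) = -5/9 - E/9 (X(E) = (-5 - E)/9 = -5/9 - E/9)
F(I) = 7 (F(I) = -2 + 9 = 7)
Y = -77/9 (Y = (-5/9 - ⅑*6)*7 = (-5/9 - ⅔)*7 = -11/9*7 = -77/9 ≈ -8.5556)
m(c) = √2*√c (m(c) = √(2*c) = √2*√c)
m(H) + Y = √2*√(16/5) - 77/9 = √2*(4*√5/5) - 77/9 = 4*√10/5 - 77/9 = -77/9 + 4*√10/5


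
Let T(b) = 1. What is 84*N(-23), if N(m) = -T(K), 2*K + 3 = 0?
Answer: -84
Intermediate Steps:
K = -3/2 (K = -3/2 + (½)*0 = -3/2 + 0 = -3/2 ≈ -1.5000)
N(m) = -1 (N(m) = -1*1 = -1)
84*N(-23) = 84*(-1) = -84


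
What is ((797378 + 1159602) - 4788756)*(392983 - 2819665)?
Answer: 6871819847232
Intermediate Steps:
((797378 + 1159602) - 4788756)*(392983 - 2819665) = (1956980 - 4788756)*(-2426682) = -2831776*(-2426682) = 6871819847232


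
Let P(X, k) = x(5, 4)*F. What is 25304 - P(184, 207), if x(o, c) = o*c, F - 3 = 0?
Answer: 25244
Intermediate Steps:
F = 3 (F = 3 + 0 = 3)
x(o, c) = c*o
P(X, k) = 60 (P(X, k) = (4*5)*3 = 20*3 = 60)
25304 - P(184, 207) = 25304 - 1*60 = 25304 - 60 = 25244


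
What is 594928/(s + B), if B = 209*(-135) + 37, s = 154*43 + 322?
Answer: -297464/10617 ≈ -28.018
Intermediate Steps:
s = 6944 (s = 6622 + 322 = 6944)
B = -28178 (B = -28215 + 37 = -28178)
594928/(s + B) = 594928/(6944 - 28178) = 594928/(-21234) = 594928*(-1/21234) = -297464/10617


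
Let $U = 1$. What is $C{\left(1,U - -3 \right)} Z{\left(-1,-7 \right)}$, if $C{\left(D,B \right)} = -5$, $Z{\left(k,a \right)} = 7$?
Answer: $-35$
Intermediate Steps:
$C{\left(1,U - -3 \right)} Z{\left(-1,-7 \right)} = \left(-5\right) 7 = -35$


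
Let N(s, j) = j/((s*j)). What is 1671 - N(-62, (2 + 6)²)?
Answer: 103603/62 ≈ 1671.0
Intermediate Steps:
N(s, j) = 1/s (N(s, j) = j/((j*s)) = j*(1/(j*s)) = 1/s)
1671 - N(-62, (2 + 6)²) = 1671 - 1/(-62) = 1671 - 1*(-1/62) = 1671 + 1/62 = 103603/62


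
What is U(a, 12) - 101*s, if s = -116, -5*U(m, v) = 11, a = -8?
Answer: 58569/5 ≈ 11714.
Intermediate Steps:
U(m, v) = -11/5 (U(m, v) = -⅕*11 = -11/5)
U(a, 12) - 101*s = -11/5 - 101*(-116) = -11/5 + 11716 = 58569/5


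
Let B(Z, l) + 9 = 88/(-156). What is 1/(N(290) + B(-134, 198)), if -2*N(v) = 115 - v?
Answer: 78/6079 ≈ 0.012831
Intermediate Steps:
N(v) = -115/2 + v/2 (N(v) = -(115 - v)/2 = -115/2 + v/2)
B(Z, l) = -373/39 (B(Z, l) = -9 + 88/(-156) = -9 + 88*(-1/156) = -9 - 22/39 = -373/39)
1/(N(290) + B(-134, 198)) = 1/((-115/2 + (1/2)*290) - 373/39) = 1/((-115/2 + 145) - 373/39) = 1/(175/2 - 373/39) = 1/(6079/78) = 78/6079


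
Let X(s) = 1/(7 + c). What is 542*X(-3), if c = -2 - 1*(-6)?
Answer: 542/11 ≈ 49.273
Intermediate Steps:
c = 4 (c = -2 + 6 = 4)
X(s) = 1/11 (X(s) = 1/(7 + 4) = 1/11)
542*X(-3) = 542*(1/11) = 542/11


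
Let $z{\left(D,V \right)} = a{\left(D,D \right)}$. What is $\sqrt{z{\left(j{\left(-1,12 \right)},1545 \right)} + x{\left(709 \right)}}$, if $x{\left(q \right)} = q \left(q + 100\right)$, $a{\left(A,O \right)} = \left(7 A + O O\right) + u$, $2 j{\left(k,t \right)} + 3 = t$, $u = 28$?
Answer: $\frac{\sqrt{2294643}}{2} \approx 757.4$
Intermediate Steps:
$j{\left(k,t \right)} = - \frac{3}{2} + \frac{t}{2}$
$a{\left(A,O \right)} = 28 + O^{2} + 7 A$ ($a{\left(A,O \right)} = \left(7 A + O O\right) + 28 = \left(7 A + O^{2}\right) + 28 = \left(O^{2} + 7 A\right) + 28 = 28 + O^{2} + 7 A$)
$x{\left(q \right)} = q \left(100 + q\right)$
$z{\left(D,V \right)} = 28 + D^{2} + 7 D$
$\sqrt{z{\left(j{\left(-1,12 \right)},1545 \right)} + x{\left(709 \right)}} = \sqrt{\left(28 + \left(- \frac{3}{2} + \frac{1}{2} \cdot 12\right)^{2} + 7 \left(- \frac{3}{2} + \frac{1}{2} \cdot 12\right)\right) + 709 \left(100 + 709\right)} = \sqrt{\left(28 + \left(- \frac{3}{2} + 6\right)^{2} + 7 \left(- \frac{3}{2} + 6\right)\right) + 709 \cdot 809} = \sqrt{\left(28 + \left(\frac{9}{2}\right)^{2} + 7 \cdot \frac{9}{2}\right) + 573581} = \sqrt{\left(28 + \frac{81}{4} + \frac{63}{2}\right) + 573581} = \sqrt{\frac{319}{4} + 573581} = \sqrt{\frac{2294643}{4}} = \frac{\sqrt{2294643}}{2}$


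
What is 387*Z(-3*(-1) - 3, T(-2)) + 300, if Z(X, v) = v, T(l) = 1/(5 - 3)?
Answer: 987/2 ≈ 493.50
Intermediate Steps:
T(l) = 1/2
387*Z(-3*(-1) - 3, T(-2)) + 300 = 387*(1/2) + 300 = 387/2 + 300 = 987/2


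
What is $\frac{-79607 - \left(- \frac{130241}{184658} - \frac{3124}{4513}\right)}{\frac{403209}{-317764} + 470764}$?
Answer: $- \frac{10540271374895980746}{62331880988118634399} \approx -0.1691$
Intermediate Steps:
$\frac{-79607 - \left(- \frac{130241}{184658} - \frac{3124}{4513}\right)}{\frac{403209}{-317764} + 470764} = \frac{-79607 - - \frac{1164649225}{833361554}}{403209 \left(- \frac{1}{317764}\right) + 470764} = \frac{-79607 + \left(\frac{3124}{4513} + \frac{130241}{184658}\right)}{- \frac{403209}{317764} + 470764} = \frac{-79607 + \frac{1164649225}{833361554}}{\frac{149591448487}{317764}} = \left(- \frac{66340248580053}{833361554}\right) \frac{317764}{149591448487} = - \frac{10540271374895980746}{62331880988118634399}$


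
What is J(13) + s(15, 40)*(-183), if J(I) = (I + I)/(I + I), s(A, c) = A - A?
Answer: 1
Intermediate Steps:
s(A, c) = 0
J(I) = 1 (J(I) = (2*I)/((2*I)) = (2*I)*(1/(2*I)) = 1)
J(13) + s(15, 40)*(-183) = 1 + 0*(-183) = 1 + 0 = 1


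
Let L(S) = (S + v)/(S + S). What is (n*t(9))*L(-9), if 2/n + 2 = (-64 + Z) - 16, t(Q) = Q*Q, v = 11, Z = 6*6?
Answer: 9/23 ≈ 0.39130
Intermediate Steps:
Z = 36
L(S) = (11 + S)/(2*S) (L(S) = (S + 11)/(S + S) = (11 + S)/((2*S)) = (11 + S)*(1/(2*S)) = (11 + S)/(2*S))
t(Q) = Q**2
n = -1/23 (n = 2/(-2 + ((-64 + 36) - 16)) = 2/(-2 + (-28 - 16)) = 2/(-2 - 44) = 2/(-46) = 2*(-1/46) = -1/23 ≈ -0.043478)
(n*t(9))*L(-9) = (-1/23*9**2)*((1/2)*(11 - 9)/(-9)) = (-1/23*81)*((1/2)*(-1/9)*2) = -81/23*(-1/9) = 9/23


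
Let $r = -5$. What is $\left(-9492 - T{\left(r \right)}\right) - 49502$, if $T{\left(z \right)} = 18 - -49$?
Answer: $-59061$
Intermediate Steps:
$T{\left(z \right)} = 67$ ($T{\left(z \right)} = 18 + 49 = 67$)
$\left(-9492 - T{\left(r \right)}\right) - 49502 = \left(-9492 - 67\right) - 49502 = -9559 - 49502 = -59061$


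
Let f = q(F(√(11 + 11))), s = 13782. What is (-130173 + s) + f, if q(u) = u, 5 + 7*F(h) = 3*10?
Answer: -814712/7 ≈ -1.1639e+5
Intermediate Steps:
F(h) = 25/7 (F(h) = -5/7 + (3*10)/7 = -5/7 + (⅐)*30 = -5/7 + 30/7 = 25/7)
f = 25/7 ≈ 3.5714
(-130173 + s) + f = (-130173 + 13782) + 25/7 = -116391 + 25/7 = -814712/7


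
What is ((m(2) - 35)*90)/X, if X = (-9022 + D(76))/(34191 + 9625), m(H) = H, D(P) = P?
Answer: 7229640/497 ≈ 14547.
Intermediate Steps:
X = -4473/21908 (X = (-9022 + 76)/(34191 + 9625) = -8946/43816 = -8946*1/43816 = -4473/21908 ≈ -0.20417)
((m(2) - 35)*90)/X = ((2 - 35)*90)/(-4473/21908) = -33*90*(-21908/4473) = -2970*(-21908/4473) = 7229640/497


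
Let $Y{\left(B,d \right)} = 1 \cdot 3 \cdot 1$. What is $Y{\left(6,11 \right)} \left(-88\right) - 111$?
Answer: $-375$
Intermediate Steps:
$Y{\left(B,d \right)} = 3$ ($Y{\left(B,d \right)} = 3 \cdot 1 = 3$)
$Y{\left(6,11 \right)} \left(-88\right) - 111 = 3 \left(-88\right) - 111 = -264 - 111 = -375$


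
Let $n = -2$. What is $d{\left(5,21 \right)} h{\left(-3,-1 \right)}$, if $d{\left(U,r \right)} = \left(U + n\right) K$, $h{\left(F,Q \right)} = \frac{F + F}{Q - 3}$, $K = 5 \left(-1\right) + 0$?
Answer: $- \frac{45}{2} \approx -22.5$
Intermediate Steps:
$K = -5$ ($K = -5 + 0 = -5$)
$h{\left(F,Q \right)} = \frac{2 F}{-3 + Q}$
$d{\left(U,r \right)} = 10 - 5 U$ ($d{\left(U,r \right)} = \left(U - 2\right) \left(-5\right) = \left(-2 + U\right) \left(-5\right) = 10 - 5 U$)
$d{\left(5,21 \right)} h{\left(-3,-1 \right)} = \left(10 - 25\right) 2 \left(-3\right) \frac{1}{-3 - 1} = \left(10 - 25\right) 2 \left(-3\right) \frac{1}{-4} = - 15 \cdot 2 \left(-3\right) \left(- \frac{1}{4}\right) = \left(-15\right) \frac{3}{2} = - \frac{45}{2}$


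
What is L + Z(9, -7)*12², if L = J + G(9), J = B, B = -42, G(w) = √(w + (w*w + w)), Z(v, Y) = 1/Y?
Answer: -438/7 + 3*√11 ≈ -52.622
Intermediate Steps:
G(w) = √(w² + 2*w) (G(w) = √(w + (w² + w)) = √(w + (w + w²)) = √(w² + 2*w))
J = -42
L = -42 + 3*√11 (L = -42 + √(9*(2 + 9)) = -42 + √(9*11) = -42 + √99 = -42 + 3*√11 ≈ -32.050)
L + Z(9, -7)*12² = (-42 + 3*√11) + 12²/(-7) = (-42 + 3*√11) - ⅐*144 = (-42 + 3*√11) - 144/7 = -438/7 + 3*√11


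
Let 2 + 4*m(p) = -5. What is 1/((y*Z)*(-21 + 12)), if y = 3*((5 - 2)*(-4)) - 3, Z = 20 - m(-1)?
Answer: 4/30537 ≈ 0.00013099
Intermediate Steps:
m(p) = -7/4 (m(p) = -1/2 + (1/4)*(-5) = -1/2 - 5/4 = -7/4)
Z = 87/4 (Z = 20 - 1*(-7/4) = 20 + 7/4 = 87/4 ≈ 21.750)
y = -39 (y = 3*(3*(-4)) - 3 = 3*(-12) - 3 = -36 - 3 = -39)
1/((y*Z)*(-21 + 12)) = 1/((-39*87/4)*(-21 + 12)) = 1/(-3393/4*(-9)) = 1/(30537/4) = 4/30537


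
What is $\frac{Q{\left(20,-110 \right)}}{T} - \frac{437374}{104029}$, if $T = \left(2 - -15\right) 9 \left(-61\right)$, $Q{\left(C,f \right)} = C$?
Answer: $- \frac{4084092122}{970902657} \approx -4.2065$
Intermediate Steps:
$T = -9333$ ($T = \left(2 + 15\right) 9 \left(-61\right) = 17 \cdot 9 \left(-61\right) = 153 \left(-61\right) = -9333$)
$\frac{Q{\left(20,-110 \right)}}{T} - \frac{437374}{104029} = \frac{20}{-9333} - \frac{437374}{104029} = 20 \left(- \frac{1}{9333}\right) - \frac{437374}{104029} = - \frac{20}{9333} - \frac{437374}{104029} = - \frac{4084092122}{970902657}$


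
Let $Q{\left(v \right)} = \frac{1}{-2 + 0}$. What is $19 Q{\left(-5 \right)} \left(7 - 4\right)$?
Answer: $- \frac{57}{2} \approx -28.5$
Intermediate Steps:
$Q{\left(v \right)} = - \frac{1}{2}$ ($Q{\left(v \right)} = \frac{1}{-2} = - \frac{1}{2}$)
$19 Q{\left(-5 \right)} \left(7 - 4\right) = 19 \left(- \frac{1}{2}\right) \left(7 - 4\right) = - \frac{19 \left(7 - 4\right)}{2} = \left(- \frac{19}{2}\right) 3 = - \frac{57}{2}$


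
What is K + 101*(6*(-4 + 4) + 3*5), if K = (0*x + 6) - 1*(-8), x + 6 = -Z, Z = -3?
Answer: 1529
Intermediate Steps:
x = -3 (x = -6 - 1*(-3) = -6 + 3 = -3)
K = 14 (K = (0*(-3) + 6) - 1*(-8) = (0 + 6) + 8 = 6 + 8 = 14)
K + 101*(6*(-4 + 4) + 3*5) = 14 + 101*(6*(-4 + 4) + 3*5) = 14 + 101*(6*0 + 15) = 14 + 101*(0 + 15) = 14 + 101*15 = 14 + 1515 = 1529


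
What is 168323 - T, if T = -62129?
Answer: 230452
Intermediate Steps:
168323 - T = 168323 - 1*(-62129) = 168323 + 62129 = 230452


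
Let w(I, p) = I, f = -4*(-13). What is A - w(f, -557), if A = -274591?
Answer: -274643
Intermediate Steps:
f = 52
A - w(f, -557) = -274591 - 1*52 = -274591 - 52 = -274643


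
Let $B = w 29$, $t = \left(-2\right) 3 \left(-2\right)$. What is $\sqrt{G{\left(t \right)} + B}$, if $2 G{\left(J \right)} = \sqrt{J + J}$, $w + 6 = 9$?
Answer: $\sqrt{87 + \sqrt{6}} \approx 9.4578$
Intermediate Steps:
$w = 3$ ($w = -6 + 9 = 3$)
$t = 12$ ($t = \left(-6\right) \left(-2\right) = 12$)
$B = 87$ ($B = 3 \cdot 29 = 87$)
$G{\left(J \right)} = \frac{\sqrt{2} \sqrt{J}}{2}$ ($G{\left(J \right)} = \frac{\sqrt{J + J}}{2} = \frac{\sqrt{2 J}}{2} = \frac{\sqrt{2} \sqrt{J}}{2}$)
$\sqrt{G{\left(t \right)} + B} = \sqrt{\frac{\sqrt{2} \sqrt{12}}{2} + 87} = \sqrt{\frac{\sqrt{2} \cdot 2 \sqrt{3}}{2} + 87} = \sqrt{\sqrt{6} + 87} = \sqrt{87 + \sqrt{6}}$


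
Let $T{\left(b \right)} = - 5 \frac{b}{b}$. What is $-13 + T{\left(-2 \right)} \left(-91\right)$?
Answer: $442$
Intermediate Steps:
$T{\left(b \right)} = -5$ ($T{\left(b \right)} = \left(-5\right) 1 = -5$)
$-13 + T{\left(-2 \right)} \left(-91\right) = -13 - -455 = -13 + 455 = 442$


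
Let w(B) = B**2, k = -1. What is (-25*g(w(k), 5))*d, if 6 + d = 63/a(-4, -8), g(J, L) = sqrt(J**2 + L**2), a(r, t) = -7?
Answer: 375*sqrt(26) ≈ 1912.1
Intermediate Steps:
d = -15 (d = -6 + 63/(-7) = -6 + 63*(-1/7) = -6 - 9 = -15)
(-25*g(w(k), 5))*d = -25*sqrt(((-1)**2)**2 + 5**2)*(-15) = -25*sqrt(1**2 + 25)*(-15) = -25*sqrt(1 + 25)*(-15) = -25*sqrt(26)*(-15) = 375*sqrt(26)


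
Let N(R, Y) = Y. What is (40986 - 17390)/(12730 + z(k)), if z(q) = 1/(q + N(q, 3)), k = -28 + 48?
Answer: 31924/17223 ≈ 1.8536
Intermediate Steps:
k = 20
z(q) = 1/(3 + q) (z(q) = 1/(q + 3) = 1/(3 + q))
(40986 - 17390)/(12730 + z(k)) = (40986 - 17390)/(12730 + 1/(3 + 20)) = 23596/(12730 + 1/23) = 23596/(292791/23) = 23596*(23/292791) = 31924/17223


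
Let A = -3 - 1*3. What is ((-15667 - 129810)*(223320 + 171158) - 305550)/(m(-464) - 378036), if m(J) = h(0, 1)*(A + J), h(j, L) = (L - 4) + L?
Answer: 14346945389/94274 ≈ 1.5218e+5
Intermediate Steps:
h(j, L) = -4 + 2*L (h(j, L) = (-4 + L) + L = -4 + 2*L)
A = -6 (A = -3 - 3 = -6)
m(J) = 12 - 2*J (m(J) = (-4 + 2*1)*(-6 + J) = (-4 + 2)*(-6 + J) = -2*(-6 + J) = 12 - 2*J)
((-15667 - 129810)*(223320 + 171158) - 305550)/(m(-464) - 378036) = ((-15667 - 129810)*(223320 + 171158) - 305550)/((12 - 2*(-464)) - 378036) = (-145477*394478 - 305550)/((12 + 928) - 378036) = (-57387476006 - 305550)/(940 - 378036) = -57387781556/(-377096) = -57387781556*(-1/377096) = 14346945389/94274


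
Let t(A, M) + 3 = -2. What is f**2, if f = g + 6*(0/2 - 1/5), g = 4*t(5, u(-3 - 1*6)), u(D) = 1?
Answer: 11236/25 ≈ 449.44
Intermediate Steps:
t(A, M) = -5 (t(A, M) = -3 - 2 = -5)
g = -20 (g = 4*(-5) = -20)
f = -106/5 (f = -20 + 6*(0/2 - 1/5) = -20 + 6*(0*(1/2) - 1*1/5) = -20 + 6*(0 - 1/5) = -20 + 6*(-1/5) = -20 - 6/5 = -106/5 ≈ -21.200)
f**2 = (-106/5)**2 = 11236/25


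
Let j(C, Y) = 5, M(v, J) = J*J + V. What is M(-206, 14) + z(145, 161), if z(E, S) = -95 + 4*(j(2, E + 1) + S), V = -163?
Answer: 602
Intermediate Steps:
M(v, J) = -163 + J**2 (M(v, J) = J*J - 163 = J**2 - 163 = -163 + J**2)
z(E, S) = -75 + 4*S (z(E, S) = -95 + 4*(5 + S) = -95 + (20 + 4*S) = -75 + 4*S)
M(-206, 14) + z(145, 161) = (-163 + 14**2) + (-75 + 4*161) = (-163 + 196) + (-75 + 644) = 33 + 569 = 602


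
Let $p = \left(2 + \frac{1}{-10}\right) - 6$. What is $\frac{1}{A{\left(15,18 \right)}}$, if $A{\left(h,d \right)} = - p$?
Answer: $\frac{10}{41} \approx 0.2439$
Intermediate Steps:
$p = - \frac{41}{10}$ ($p = \left(2 - \frac{1}{10}\right) - 6 = \frac{19}{10} - 6 = - \frac{41}{10} \approx -4.1$)
$A{\left(h,d \right)} = \frac{41}{10}$ ($A{\left(h,d \right)} = \left(-1\right) \left(- \frac{41}{10}\right) = \frac{41}{10}$)
$\frac{1}{A{\left(15,18 \right)}} = \frac{1}{\frac{41}{10}} = \frac{10}{41}$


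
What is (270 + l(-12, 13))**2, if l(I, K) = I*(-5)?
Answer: 108900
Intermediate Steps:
l(I, K) = -5*I
(270 + l(-12, 13))**2 = (270 - 5*(-12))**2 = (270 + 60)**2 = 330**2 = 108900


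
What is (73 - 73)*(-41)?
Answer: 0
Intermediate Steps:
(73 - 73)*(-41) = 0*(-41) = 0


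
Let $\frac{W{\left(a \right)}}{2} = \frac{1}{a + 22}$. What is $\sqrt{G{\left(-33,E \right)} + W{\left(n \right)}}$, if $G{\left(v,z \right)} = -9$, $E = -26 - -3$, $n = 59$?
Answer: $\frac{i \sqrt{727}}{9} \approx 2.9959 i$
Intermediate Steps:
$W{\left(a \right)} = \frac{2}{22 + a}$ ($W{\left(a \right)} = \frac{2}{a + 22} = \frac{2}{22 + a}$)
$E = -23$ ($E = -26 + 3 = -23$)
$\sqrt{G{\left(-33,E \right)} + W{\left(n \right)}} = \sqrt{-9 + \frac{2}{22 + 59}} = \sqrt{-9 + \frac{2}{81}} = \sqrt{- \frac{727}{81}} = \frac{i \sqrt{727}}{9}$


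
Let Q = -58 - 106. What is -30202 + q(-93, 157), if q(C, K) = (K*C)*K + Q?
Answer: -2322723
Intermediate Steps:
Q = -164
q(C, K) = -164 + C*K**2 (q(C, K) = (K*C)*K - 164 = (C*K)*K - 164 = C*K**2 - 164 = -164 + C*K**2)
-30202 + q(-93, 157) = -30202 + (-164 - 93*157**2) = -30202 + (-164 - 93*24649) = -30202 + (-164 - 2292357) = -30202 - 2292521 = -2322723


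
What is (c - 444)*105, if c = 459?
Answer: 1575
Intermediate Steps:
(c - 444)*105 = (459 - 444)*105 = 15*105 = 1575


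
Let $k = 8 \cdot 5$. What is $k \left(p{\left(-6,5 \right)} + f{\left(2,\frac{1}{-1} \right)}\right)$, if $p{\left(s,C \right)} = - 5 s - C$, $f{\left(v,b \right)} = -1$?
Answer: $960$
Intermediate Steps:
$p{\left(s,C \right)} = - C - 5 s$
$k = 40$
$k \left(p{\left(-6,5 \right)} + f{\left(2,\frac{1}{-1} \right)}\right) = 40 \left(\left(\left(-1\right) 5 - -30\right) - 1\right) = 40 \left(\left(-5 + 30\right) - 1\right) = 40 \left(25 - 1\right) = 40 \cdot 24 = 960$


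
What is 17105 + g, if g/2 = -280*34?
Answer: -1935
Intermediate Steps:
g = -19040 (g = 2*(-280*34) = 2*(-9520) = -19040)
17105 + g = 17105 - 19040 = -1935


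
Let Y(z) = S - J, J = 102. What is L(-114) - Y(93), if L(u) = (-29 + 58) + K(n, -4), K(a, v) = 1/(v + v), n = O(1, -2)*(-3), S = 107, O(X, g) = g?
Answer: 191/8 ≈ 23.875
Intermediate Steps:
n = 6 (n = -2*(-3) = 6)
K(a, v) = 1/(2*v)
L(u) = 231/8 (L(u) = (-29 + 58) + (1/2)/(-4) = 29 + (1/2)*(-1/4) = 29 - 1/8 = 231/8)
Y(z) = 5 (Y(z) = 107 - 1*102 = 107 - 102 = 5)
L(-114) - Y(93) = 231/8 - 1*5 = 231/8 - 5 = 191/8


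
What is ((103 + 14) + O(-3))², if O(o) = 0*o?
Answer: 13689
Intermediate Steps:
O(o) = 0
((103 + 14) + O(-3))² = ((103 + 14) + 0)² = (117 + 0)² = 117² = 13689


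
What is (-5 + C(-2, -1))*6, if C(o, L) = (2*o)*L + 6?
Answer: 30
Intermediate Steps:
C(o, L) = 6 + 2*L*o (C(o, L) = 2*L*o + 6 = 6 + 2*L*o)
(-5 + C(-2, -1))*6 = (-5 + (6 + 2*(-1)*(-2)))*6 = (-5 + (6 + 4))*6 = (-5 + 10)*6 = 5*6 = 30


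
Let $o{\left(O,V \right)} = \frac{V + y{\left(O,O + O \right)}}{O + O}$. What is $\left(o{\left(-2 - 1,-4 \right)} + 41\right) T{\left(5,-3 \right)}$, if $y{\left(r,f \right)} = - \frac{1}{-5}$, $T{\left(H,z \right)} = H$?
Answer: $\frac{1249}{6} \approx 208.17$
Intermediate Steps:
$y{\left(r,f \right)} = \frac{1}{5}$ ($y{\left(r,f \right)} = \left(-1\right) \left(- \frac{1}{5}\right) = \frac{1}{5}$)
$o{\left(O,V \right)} = \frac{\frac{1}{5} + V}{2 O}$ ($o{\left(O,V \right)} = \frac{V + \frac{1}{5}}{O + O} = \frac{\frac{1}{5} + V}{2 O}$)
$\left(o{\left(-2 - 1,-4 \right)} + 41\right) T{\left(5,-3 \right)} = \left(\frac{1 + 5 \left(-4\right)}{10 \left(-2 - 1\right)} + 41\right) 5 = \left(\frac{1 - 20}{10 \left(-3\right)} + 41\right) 5 = \left(\frac{1}{10} \left(- \frac{1}{3}\right) \left(-19\right) + 41\right) 5 = \left(\frac{19}{30} + 41\right) 5 = \frac{1249}{30} \cdot 5 = \frac{1249}{6}$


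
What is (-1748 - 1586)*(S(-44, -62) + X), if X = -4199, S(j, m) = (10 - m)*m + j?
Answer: 29029138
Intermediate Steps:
S(j, m) = j + m*(10 - m) (S(j, m) = m*(10 - m) + j = j + m*(10 - m))
(-1748 - 1586)*(S(-44, -62) + X) = (-1748 - 1586)*((-44 - 1*(-62)² + 10*(-62)) - 4199) = -3334*((-44 - 1*3844 - 620) - 4199) = -3334*((-44 - 3844 - 620) - 4199) = -3334*(-4508 - 4199) = -3334*(-8707) = 29029138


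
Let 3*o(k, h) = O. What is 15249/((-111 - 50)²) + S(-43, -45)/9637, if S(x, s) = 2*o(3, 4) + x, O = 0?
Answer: 275690/472213 ≈ 0.58383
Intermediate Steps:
o(k, h) = 0 (o(k, h) = (⅓)*0 = 0)
S(x, s) = x (S(x, s) = 2*0 + x = 0 + x = x)
15249/((-111 - 50)²) + S(-43, -45)/9637 = 15249/((-111 - 50)²) - 43/9637 = 15249/((-161)²) - 43*1/9637 = 15249/25921 - 43/9637 = 15249*(1/25921) - 43/9637 = 663/1127 - 43/9637 = 275690/472213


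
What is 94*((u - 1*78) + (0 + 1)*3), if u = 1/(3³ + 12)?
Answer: -274856/39 ≈ -7047.6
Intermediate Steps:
u = 1/39 (u = 1/(27 + 12) = 1/39 ≈ 0.025641)
94*((u - 1*78) + (0 + 1)*3) = 94*((1/39 - 1*78) + (0 + 1)*3) = 94*((1/39 - 78) + 1*3) = 94*(-3041/39 + 3) = 94*(-2924/39) = -274856/39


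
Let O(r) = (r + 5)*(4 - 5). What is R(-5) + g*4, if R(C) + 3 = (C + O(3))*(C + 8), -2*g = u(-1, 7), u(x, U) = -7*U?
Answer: 56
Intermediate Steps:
O(r) = -5 - r (O(r) = (5 + r)*(-1) = -5 - r)
g = 49/2 (g = -(-7)*7/2 = -½*(-49) = 49/2 ≈ 24.500)
R(C) = -3 + (-8 + C)*(8 + C) (R(C) = -3 + (C + (-5 - 1*3))*(C + 8) = -3 + (C + (-5 - 3))*(8 + C) = -3 + (C - 8)*(8 + C) = -3 + (-8 + C)*(8 + C))
R(-5) + g*4 = (-67 + (-5)²) + (49/2)*4 = (-67 + 25) + 98 = -42 + 98 = 56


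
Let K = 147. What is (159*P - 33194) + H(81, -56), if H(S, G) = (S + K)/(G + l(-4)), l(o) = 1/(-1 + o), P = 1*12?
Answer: -8792506/281 ≈ -31290.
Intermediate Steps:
P = 12
H(S, G) = (147 + S)/(-⅕ + G) (H(S, G) = (S + 147)/(G + 1/(-1 - 4)) = (147 + S)/(G + 1/(-5)) = (147 + S)/(G - ⅕) = (147 + S)/(-⅕ + G))
(159*P - 33194) + H(81, -56) = (159*12 - 33194) + 5*(147 + 81)/(-1 + 5*(-56)) = (1908 - 33194) + 5*228/(-1 - 280) = -31286 + 5*228/(-281) = -31286 + 5*(-1/281)*228 = -31286 - 1140/281 = -8792506/281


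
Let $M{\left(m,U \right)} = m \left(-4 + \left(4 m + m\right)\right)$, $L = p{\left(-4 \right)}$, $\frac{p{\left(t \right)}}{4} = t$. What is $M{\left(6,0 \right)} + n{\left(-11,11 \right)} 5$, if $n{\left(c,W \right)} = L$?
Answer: $76$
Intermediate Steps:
$p{\left(t \right)} = 4 t$
$L = -16$ ($L = 4 \left(-4\right) = -16$)
$n{\left(c,W \right)} = -16$
$M{\left(m,U \right)} = m \left(-4 + 5 m\right)$
$M{\left(6,0 \right)} + n{\left(-11,11 \right)} 5 = 6 \left(-4 + 5 \cdot 6\right) - 80 = 6 \left(-4 + 30\right) - 80 = 6 \cdot 26 - 80 = 156 - 80 = 76$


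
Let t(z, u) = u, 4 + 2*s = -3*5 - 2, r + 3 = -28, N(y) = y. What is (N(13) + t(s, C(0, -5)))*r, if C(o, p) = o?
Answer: -403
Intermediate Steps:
r = -31 (r = -3 - 28 = -31)
s = -21/2 (s = -2 + (-3*5 - 2)/2 = -2 + (-15 - 2)/2 = -2 + (½)*(-17) = -2 - 17/2 = -21/2 ≈ -10.500)
(N(13) + t(s, C(0, -5)))*r = (13 + 0)*(-31) = 13*(-31) = -403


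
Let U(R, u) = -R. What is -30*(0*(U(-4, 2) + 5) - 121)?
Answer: 3630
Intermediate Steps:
-30*(0*(U(-4, 2) + 5) - 121) = -30*(0*(-1*(-4) + 5) - 121) = -30*(0*(4 + 5) - 121) = -30*(0*9 - 121) = -30*(0 - 121) = -30*(-121) = 3630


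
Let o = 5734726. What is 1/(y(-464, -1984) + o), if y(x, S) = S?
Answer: 1/5732742 ≈ 1.7444e-7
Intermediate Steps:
1/(y(-464, -1984) + o) = 1/(-1984 + 5734726) = 1/5732742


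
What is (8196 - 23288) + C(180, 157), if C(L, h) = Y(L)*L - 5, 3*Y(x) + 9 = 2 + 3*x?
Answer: 16883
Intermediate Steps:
Y(x) = -7/3 + x (Y(x) = -3 + (2 + 3*x)/3 = -3 + (⅔ + x) = -7/3 + x)
C(L, h) = -5 + L*(-7/3 + L) (C(L, h) = (-7/3 + L)*L - 5 = L*(-7/3 + L) - 5 = -5 + L*(-7/3 + L))
(8196 - 23288) + C(180, 157) = (8196 - 23288) + (-5 + (⅓)*180*(-7 + 3*180)) = -15092 + (-5 + (⅓)*180*(-7 + 540)) = -15092 + (-5 + (⅓)*180*533) = -15092 + (-5 + 31980) = -15092 + 31975 = 16883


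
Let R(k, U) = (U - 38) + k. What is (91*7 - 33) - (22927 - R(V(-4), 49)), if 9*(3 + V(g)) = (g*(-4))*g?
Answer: -200899/9 ≈ -22322.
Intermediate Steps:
V(g) = -3 - 4*g²/9 (V(g) = -3 + ((g*(-4))*g)/9 = -3 + ((-4*g)*g)/9 = -3 + (-4*g²)/9 = -3 - 4*g²/9)
R(k, U) = -38 + U + k (R(k, U) = (-38 + U) + k = -38 + U + k)
(91*7 - 33) - (22927 - R(V(-4), 49)) = (91*7 - 33) - (22927 - (-38 + 49 + (-3 - 4/9*(-4)²))) = (637 - 33) - (22927 - (-38 + 49 + (-3 - 4/9*16))) = 604 - (22927 - (-38 + 49 + (-3 - 64/9))) = 604 - (22927 - (-38 + 49 - 91/9)) = 604 - (22927 - 1*8/9) = 604 - (22927 - 8/9) = 604 - 1*206335/9 = 604 - 206335/9 = -200899/9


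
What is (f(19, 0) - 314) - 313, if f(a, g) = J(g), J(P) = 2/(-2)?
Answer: -628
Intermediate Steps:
J(P) = -1 (J(P) = 2*(-½) = -1)
f(a, g) = -1
(f(19, 0) - 314) - 313 = (-1 - 314) - 313 = -315 - 313 = -628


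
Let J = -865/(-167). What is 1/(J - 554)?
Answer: -167/91653 ≈ -0.0018221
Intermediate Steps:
J = 865/167 (J = -865*(-1/167) = 865/167 ≈ 5.1796)
1/(J - 554) = 1/(865/167 - 554) = 1/(-91653/167) = -167/91653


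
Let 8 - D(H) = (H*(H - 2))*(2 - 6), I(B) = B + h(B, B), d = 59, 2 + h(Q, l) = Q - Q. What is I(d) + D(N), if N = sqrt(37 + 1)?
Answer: 217 - 8*sqrt(38) ≈ 167.68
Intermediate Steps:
h(Q, l) = -2 (h(Q, l) = -2 + (Q - Q) = -2 + 0 = -2)
N = sqrt(38) ≈ 6.1644
I(B) = -2 + B (I(B) = B - 2 = -2 + B)
D(H) = 8 + 4*H*(-2 + H) (D(H) = 8 - H*(H - 2)*(2 - 6) = 8 - H*(-2 + H)*(-4) = 8 - (-4)*H*(-2 + H) = 8 + 4*H*(-2 + H))
I(d) + D(N) = (-2 + 59) + (8 - 8*sqrt(38) + 4*(sqrt(38))**2) = 57 + (8 - 8*sqrt(38) + 4*38) = 57 + (8 - 8*sqrt(38) + 152) = 57 + (160 - 8*sqrt(38)) = 217 - 8*sqrt(38)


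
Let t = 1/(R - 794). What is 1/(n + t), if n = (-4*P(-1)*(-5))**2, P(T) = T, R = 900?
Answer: 106/42401 ≈ 0.0024999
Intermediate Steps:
n = 400 (n = (-4*(-1)*(-5))**2 = (4*(-5))**2 = (-20)**2 = 400)
t = 1/106 (t = 1/(900 - 794) = 1/106 ≈ 0.0094340)
1/(n + t) = 1/(400 + 1/106) = 1/(42401/106) = 106/42401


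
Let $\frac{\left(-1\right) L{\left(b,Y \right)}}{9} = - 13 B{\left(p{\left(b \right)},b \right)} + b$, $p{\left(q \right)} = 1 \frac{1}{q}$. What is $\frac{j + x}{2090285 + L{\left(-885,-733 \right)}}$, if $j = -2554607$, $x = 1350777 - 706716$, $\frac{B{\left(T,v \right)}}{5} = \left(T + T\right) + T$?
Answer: $- \frac{112722214}{123796633} \approx -0.91054$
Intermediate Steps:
$p{\left(q \right)} = \frac{1}{q}$
$B{\left(T,v \right)} = 15 T$ ($B{\left(T,v \right)} = 5 \left(\left(T + T\right) + T\right) = 5 \left(2 T + T\right) = 5 \cdot 3 T = 15 T$)
$x = 644061$
$L{\left(b,Y \right)} = - 9 b + \frac{1755}{b}$ ($L{\left(b,Y \right)} = - 9 \left(- 13 \frac{15}{b} + b\right) = - 9 \left(- \frac{195}{b} + b\right) = - 9 \left(b - \frac{195}{b}\right) = - 9 b + \frac{1755}{b}$)
$\frac{j + x}{2090285 + L{\left(-885,-733 \right)}} = \frac{-2554607 + 644061}{2090285 + \left(\left(-9\right) \left(-885\right) + \frac{1755}{-885}\right)} = - \frac{1910546}{2090285 + \left(7965 + 1755 \left(- \frac{1}{885}\right)\right)} = - \frac{1910546}{2090285 + \left(7965 - \frac{117}{59}\right)} = - \frac{1910546}{2090285 + \frac{469818}{59}} = - \frac{1910546}{\frac{123796633}{59}} = \left(-1910546\right) \frac{59}{123796633} = - \frac{112722214}{123796633}$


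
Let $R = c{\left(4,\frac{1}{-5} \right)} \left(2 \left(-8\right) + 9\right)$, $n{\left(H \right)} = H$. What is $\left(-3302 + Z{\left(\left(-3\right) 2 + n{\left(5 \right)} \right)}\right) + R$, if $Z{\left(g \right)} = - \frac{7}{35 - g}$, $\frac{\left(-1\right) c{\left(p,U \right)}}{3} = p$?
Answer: $- \frac{115855}{36} \approx -3218.2$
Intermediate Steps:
$c{\left(p,U \right)} = - 3 p$
$R = 84$ ($R = \left(-3\right) 4 \left(2 \left(-8\right) + 9\right) = - 12 \left(-16 + 9\right) = \left(-12\right) \left(-7\right) = 84$)
$\left(-3302 + Z{\left(\left(-3\right) 2 + n{\left(5 \right)} \right)}\right) + R = \left(-3302 + \frac{7}{-35 + \left(\left(-3\right) 2 + 5\right)}\right) + 84 = \left(-3302 + \frac{7}{-35 + \left(-6 + 5\right)}\right) + 84 = \left(-3302 + \frac{7}{-35 - 1}\right) + 84 = \left(-3302 + \frac{7}{-36}\right) + 84 = \left(-3302 + 7 \left(- \frac{1}{36}\right)\right) + 84 = \left(-3302 - \frac{7}{36}\right) + 84 = - \frac{118879}{36} + 84 = - \frac{115855}{36}$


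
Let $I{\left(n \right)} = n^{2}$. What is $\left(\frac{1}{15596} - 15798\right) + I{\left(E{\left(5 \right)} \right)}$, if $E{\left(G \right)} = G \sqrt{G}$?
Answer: $- \frac{244436107}{15596} \approx -15673.0$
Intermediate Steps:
$E{\left(G \right)} = G^{\frac{3}{2}}$
$\left(\frac{1}{15596} - 15798\right) + I{\left(E{\left(5 \right)} \right)} = \left(\frac{1}{15596} - 15798\right) + \left(5^{\frac{3}{2}}\right)^{2} = \left(\frac{1}{15596} - 15798\right) + \left(5 \sqrt{5}\right)^{2} = - \frac{246385607}{15596} + 125 = - \frac{244436107}{15596}$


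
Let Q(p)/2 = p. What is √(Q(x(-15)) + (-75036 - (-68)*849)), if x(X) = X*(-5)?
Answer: 3*I*√1906 ≈ 130.97*I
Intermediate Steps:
x(X) = -5*X
Q(p) = 2*p
√(Q(x(-15)) + (-75036 - (-68)*849)) = √(2*(-5*(-15)) + (-75036 - (-68)*849)) = √(2*75 + (-75036 - 1*(-57732))) = √(150 + (-75036 + 57732)) = √(150 - 17304) = √(-17154) = 3*I*√1906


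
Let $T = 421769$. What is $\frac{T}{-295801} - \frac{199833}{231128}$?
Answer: $- \frac{156593426665}{68367893528} \approx -2.2905$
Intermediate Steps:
$\frac{T}{-295801} - \frac{199833}{231128} = \frac{421769}{-295801} - \frac{199833}{231128} = 421769 \left(- \frac{1}{295801}\right) - \frac{199833}{231128} = - \frac{421769}{295801} - \frac{199833}{231128} = - \frac{156593426665}{68367893528}$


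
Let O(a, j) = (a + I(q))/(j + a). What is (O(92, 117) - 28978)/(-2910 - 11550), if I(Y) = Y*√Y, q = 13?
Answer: 201877/100738 - 13*√13/3022140 ≈ 2.0040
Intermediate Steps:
I(Y) = Y^(3/2)
O(a, j) = (a + 13*√13)/(a + j) (O(a, j) = (a + 13^(3/2))/(j + a) = (a + 13*√13)/(a + j))
(O(92, 117) - 28978)/(-2910 - 11550) = ((92 + 13*√13)/(92 + 117) - 28978)/(-2910 - 11550) = ((92 + 13*√13)/209 - 28978)/(-14460) = ((92 + 13*√13)/209 - 28978)*(-1/14460) = ((92/209 + 13*√13/209) - 28978)*(-1/14460) = (-6056310/209 + 13*√13/209)*(-1/14460) = 201877/100738 - 13*√13/3022140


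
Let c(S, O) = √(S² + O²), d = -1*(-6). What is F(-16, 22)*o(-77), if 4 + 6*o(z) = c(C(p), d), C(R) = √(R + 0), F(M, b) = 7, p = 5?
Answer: -14/3 + 7*√41/6 ≈ 2.8036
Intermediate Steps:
C(R) = √R
d = 6
c(S, O) = √(O² + S²)
o(z) = -⅔ + √41/6 (o(z) = -⅔ + √(6² + (√5)²)/6 = -⅔ + √(36 + 5)/6 = -⅔ + √41/6)
F(-16, 22)*o(-77) = 7*(-⅔ + √41/6) = -14/3 + 7*√41/6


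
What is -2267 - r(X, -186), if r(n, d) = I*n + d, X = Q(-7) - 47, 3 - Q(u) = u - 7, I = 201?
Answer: 3949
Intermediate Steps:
Q(u) = 10 - u (Q(u) = 3 - (u - 7) = 3 - (-7 + u) = 3 + (7 - u) = 10 - u)
X = -30 (X = (10 - 1*(-7)) - 47 = (10 + 7) - 47 = 17 - 47 = -30)
r(n, d) = d + 201*n (r(n, d) = 201*n + d = d + 201*n)
-2267 - r(X, -186) = -2267 - (-186 + 201*(-30)) = -2267 - (-186 - 6030) = -2267 - 1*(-6216) = -2267 + 6216 = 3949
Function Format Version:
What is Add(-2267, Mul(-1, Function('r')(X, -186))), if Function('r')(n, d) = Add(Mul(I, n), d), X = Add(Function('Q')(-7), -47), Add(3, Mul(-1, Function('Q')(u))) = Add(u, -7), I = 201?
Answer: 3949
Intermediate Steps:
Function('Q')(u) = Add(10, Mul(-1, u)) (Function('Q')(u) = Add(3, Mul(-1, Add(u, -7))) = Add(3, Mul(-1, Add(-7, u))) = Add(3, Add(7, Mul(-1, u))) = Add(10, Mul(-1, u)))
X = -30 (X = Add(Add(10, Mul(-1, -7)), -47) = Add(Add(10, 7), -47) = Add(17, -47) = -30)
Function('r')(n, d) = Add(d, Mul(201, n)) (Function('r')(n, d) = Add(Mul(201, n), d) = Add(d, Mul(201, n)))
Add(-2267, Mul(-1, Function('r')(X, -186))) = Add(-2267, Mul(-1, Add(-186, Mul(201, -30)))) = Add(-2267, Mul(-1, Add(-186, -6030))) = Add(-2267, Mul(-1, -6216)) = Add(-2267, 6216) = 3949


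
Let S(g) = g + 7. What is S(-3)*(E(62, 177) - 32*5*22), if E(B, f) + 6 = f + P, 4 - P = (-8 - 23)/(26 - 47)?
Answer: -281104/21 ≈ -13386.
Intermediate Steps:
P = 53/21 (P = 4 - (-8 - 23)/(26 - 47) = 4 - (-31)/(-21) = 4 - (-31)*(-1)/21 = 4 - 1*31/21 = 4 - 31/21 = 53/21 ≈ 2.5238)
S(g) = 7 + g
E(B, f) = -73/21 + f (E(B, f) = -6 + (f + 53/21) = -6 + (53/21 + f) = -73/21 + f)
S(-3)*(E(62, 177) - 32*5*22) = (7 - 3)*((-73/21 + 177) - 32*5*22) = 4*(3644/21 - 160*22) = 4*(3644/21 - 1*3520) = 4*(3644/21 - 3520) = 4*(-70276/21) = -281104/21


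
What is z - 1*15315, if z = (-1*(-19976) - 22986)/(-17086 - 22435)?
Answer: -605261105/39521 ≈ -15315.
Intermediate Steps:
z = 3010/39521 (z = (19976 - 22986)/(-39521) = -3010*(-1/39521) = 3010/39521 ≈ 0.076162)
z - 1*15315 = 3010/39521 - 1*15315 = 3010/39521 - 15315 = -605261105/39521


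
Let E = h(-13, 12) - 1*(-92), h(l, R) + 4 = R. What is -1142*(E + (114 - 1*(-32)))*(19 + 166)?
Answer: -51972420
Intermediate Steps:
h(l, R) = -4 + R
E = 100 (E = (-4 + 12) - 1*(-92) = 8 + 92 = 100)
-1142*(E + (114 - 1*(-32)))*(19 + 166) = -1142*(100 + (114 - 1*(-32)))*(19 + 166) = -1142*(100 + (114 + 32))*185 = -1142*(100 + 146)*185 = -280932*185 = -1142*45510 = -51972420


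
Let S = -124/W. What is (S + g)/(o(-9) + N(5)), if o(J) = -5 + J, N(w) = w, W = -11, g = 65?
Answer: -839/99 ≈ -8.4747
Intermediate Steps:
S = 124/11 (S = -124/(-11) = -124*(-1/11) = 124/11 ≈ 11.273)
(S + g)/(o(-9) + N(5)) = (124/11 + 65)/((-5 - 9) + 5) = (839/11)/(-14 + 5) = (839/11)/(-9) = -1/9*839/11 = -839/99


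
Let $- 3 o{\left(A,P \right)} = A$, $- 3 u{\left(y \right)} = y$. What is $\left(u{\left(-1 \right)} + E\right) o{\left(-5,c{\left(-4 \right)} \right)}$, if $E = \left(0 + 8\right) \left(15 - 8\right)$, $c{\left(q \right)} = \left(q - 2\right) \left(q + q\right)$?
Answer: $\frac{845}{9} \approx 93.889$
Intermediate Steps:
$c{\left(q \right)} = 2 q \left(-2 + q\right)$ ($c{\left(q \right)} = \left(-2 + q\right) 2 q = 2 q \left(-2 + q\right)$)
$u{\left(y \right)} = - \frac{y}{3}$
$o{\left(A,P \right)} = - \frac{A}{3}$
$E = 56$ ($E = 8 \cdot 7 = 56$)
$\left(u{\left(-1 \right)} + E\right) o{\left(-5,c{\left(-4 \right)} \right)} = \left(\left(- \frac{1}{3}\right) \left(-1\right) + 56\right) \left(\left(- \frac{1}{3}\right) \left(-5\right)\right) = \left(\frac{1}{3} + 56\right) \frac{5}{3} = \frac{169}{3} \cdot \frac{5}{3} = \frac{845}{9}$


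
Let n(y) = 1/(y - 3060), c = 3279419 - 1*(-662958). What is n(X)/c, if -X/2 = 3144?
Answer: -1/36853340196 ≈ -2.7135e-11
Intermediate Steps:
X = -6288 (X = -2*3144 = -6288)
c = 3942377 (c = 3279419 + 662958 = 3942377)
n(y) = 1/(-3060 + y)
n(X)/c = 1/(-3060 - 6288*3942377) = (1/3942377)/(-9348) = -1/9348*1/3942377 = -1/36853340196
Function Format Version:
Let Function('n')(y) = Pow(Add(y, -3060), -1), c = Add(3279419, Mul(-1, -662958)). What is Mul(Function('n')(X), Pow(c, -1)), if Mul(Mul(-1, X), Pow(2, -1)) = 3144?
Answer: Rational(-1, 36853340196) ≈ -2.7135e-11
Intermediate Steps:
X = -6288 (X = Mul(-2, 3144) = -6288)
c = 3942377 (c = Add(3279419, 662958) = 3942377)
Function('n')(y) = Pow(Add(-3060, y), -1)
Mul(Function('n')(X), Pow(c, -1)) = Mul(Pow(Add(-3060, -6288), -1), Pow(3942377, -1)) = Mul(Pow(-9348, -1), Rational(1, 3942377)) = Mul(Rational(-1, 9348), Rational(1, 3942377)) = Rational(-1, 36853340196)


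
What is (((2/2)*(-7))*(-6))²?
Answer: 1764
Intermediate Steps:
(((2/2)*(-7))*(-6))² = (((2*(½))*(-7))*(-6))² = ((1*(-7))*(-6))² = (-7*(-6))² = 42² = 1764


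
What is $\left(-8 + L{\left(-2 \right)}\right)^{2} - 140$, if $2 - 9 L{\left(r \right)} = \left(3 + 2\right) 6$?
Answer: $- \frac{1340}{81} \approx -16.543$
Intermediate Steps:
$L{\left(r \right)} = - \frac{28}{9}$ ($L{\left(r \right)} = \frac{2}{9} - \frac{\left(3 + 2\right) 6}{9} = \frac{2}{9} - \frac{5 \cdot 6}{9} = \frac{2}{9} - \frac{10}{3} = - \frac{28}{9}$)
$\left(-8 + L{\left(-2 \right)}\right)^{2} - 140 = \left(-8 - \frac{28}{9}\right)^{2} - 140 = \left(- \frac{100}{9}\right)^{2} - 140 = \frac{10000}{81} - 140 = - \frac{1340}{81}$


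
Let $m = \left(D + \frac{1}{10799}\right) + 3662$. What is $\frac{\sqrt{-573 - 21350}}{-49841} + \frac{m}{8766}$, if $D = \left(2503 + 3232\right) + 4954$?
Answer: $\frac{77488225}{47332017} - \frac{i \sqrt{21923}}{49841} \approx 1.6371 - 0.0029707 i$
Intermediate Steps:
$D = 10689$ ($D = 5735 + 4954 = 10689$)
$m = \frac{154976450}{10799}$ ($m = \left(10689 + \frac{1}{10799}\right) + 3662 = \frac{115430512}{10799} + 3662 = \frac{154976450}{10799} \approx 14351.0$)
$\frac{\sqrt{-573 - 21350}}{-49841} + \frac{m}{8766} = \frac{\sqrt{-573 - 21350}}{-49841} + \frac{154976450}{10799 \cdot 8766} = \sqrt{-21923} \left(- \frac{1}{49841}\right) + \frac{154976450}{10799} \cdot \frac{1}{8766} = i \sqrt{21923} \left(- \frac{1}{49841}\right) + \frac{77488225}{47332017} = - \frac{i \sqrt{21923}}{49841} + \frac{77488225}{47332017} = \frac{77488225}{47332017} - \frac{i \sqrt{21923}}{49841}$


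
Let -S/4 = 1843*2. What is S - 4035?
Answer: -18779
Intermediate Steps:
S = -14744 (S = -7372*2 = -4*3686 = -14744)
S - 4035 = -14744 - 4035 = -18779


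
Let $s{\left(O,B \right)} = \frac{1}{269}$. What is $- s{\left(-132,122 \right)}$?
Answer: $- \frac{1}{269} \approx -0.0037175$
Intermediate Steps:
$s{\left(O,B \right)} = \frac{1}{269}$
$- s{\left(-132,122 \right)} = \left(-1\right) \frac{1}{269} = - \frac{1}{269}$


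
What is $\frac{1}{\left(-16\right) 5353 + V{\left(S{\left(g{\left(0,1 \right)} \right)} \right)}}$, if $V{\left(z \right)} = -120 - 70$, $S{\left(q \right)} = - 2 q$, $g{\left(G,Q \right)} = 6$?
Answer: $- \frac{1}{85838} \approx -1.165 \cdot 10^{-5}$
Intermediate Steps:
$V{\left(z \right)} = -190$ ($V{\left(z \right)} = -120 - 70 = -190$)
$\frac{1}{\left(-16\right) 5353 + V{\left(S{\left(g{\left(0,1 \right)} \right)} \right)}} = \frac{1}{\left(-16\right) 5353 - 190} = \frac{1}{-85648 - 190} = \frac{1}{-85838} = - \frac{1}{85838}$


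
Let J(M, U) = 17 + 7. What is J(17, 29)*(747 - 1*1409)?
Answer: -15888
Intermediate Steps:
J(M, U) = 24
J(17, 29)*(747 - 1*1409) = 24*(747 - 1*1409) = 24*(747 - 1409) = 24*(-662) = -15888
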